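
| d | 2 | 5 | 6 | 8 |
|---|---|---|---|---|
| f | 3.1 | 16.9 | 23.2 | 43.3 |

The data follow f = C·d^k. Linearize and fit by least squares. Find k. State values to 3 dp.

Let Y = ln f. Fitting Y = k·ln d + ln C by least squares:
AᵀA = [[10.6052, 6.1738]; [6.1738, 4]], rhs = [18.8038, 10.8710]ᵀ  (here Σln d = 6.1738, Σ(ln d)² = 10.6052, Σln f = 10.8710, Σln d·ln f = 18.8038).
Slope k = (n·Σln d·ln f − Σln d·Σln f)/(n·Σ(ln d)² − (Σln d)²) = (4·18.8038 − 6.1738·10.8710)/4.3053 = 1.88141; ln C = (Σln f − k·Σln d)/n = -0.18611.

k = 1.881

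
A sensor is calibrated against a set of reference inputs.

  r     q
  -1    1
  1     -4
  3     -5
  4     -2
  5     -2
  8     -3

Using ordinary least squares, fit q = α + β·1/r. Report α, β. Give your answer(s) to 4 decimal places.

The normal equations are: 6·α + (109/120)·β = -15;  (109/120)·α + (32101/14400)·β = -953/120.
(Σ1 = 6, Σ1/r = 109/120, Σ1/r·1/r = 32101/14400, Σq = -15, Σ1/r·q = -953/120.)
Δ = 6·(32101/14400) − (109/120)² = 7229/576.
α = ((-15)·(32101/14400) − (109/120)·(-953/120))/(7229/576) = -377638/180725; β = (6·(-953/120) − (109/120)·(-15))/(7229/576) = -97992/36145.

α = -2.0896, β = -2.7111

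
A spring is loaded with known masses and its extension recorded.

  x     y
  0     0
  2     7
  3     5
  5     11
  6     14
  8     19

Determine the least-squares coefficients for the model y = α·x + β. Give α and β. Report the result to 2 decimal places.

Normal-equation sums: Σx·x = 138, Σx = 24, Σ1 = 6.
For Aᵀy: Σx·y = 320, Σy = 56.
AᵀA·[α, β]ᵀ = Aᵀy becomes [[138, 24]; [24, 6]]·[α, β]ᵀ = [320, 56]ᵀ.
Eliminating β: 6·(row 1) − 24·(row 2) gives 252·α = 6·320 − 24·56 = 576, so α = 16/7.
Then β = (56 − 24·(16/7))/6 = 4/21.

α = 2.29, β = 0.19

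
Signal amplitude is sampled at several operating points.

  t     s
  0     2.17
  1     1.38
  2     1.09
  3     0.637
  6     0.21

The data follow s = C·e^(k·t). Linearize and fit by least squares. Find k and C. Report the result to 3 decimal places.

k = -0.388, C = 2.152

Taking logs, ln s = k·t + ln C, so regress ln s on t.
Σt = 12.0000, Σ(t)² = 50.0000, Σln s = -0.8286, Σt·ln s = -10.2224.
Normal system: [[50.0000, 12.0000]; [12.0000, 5]]·[k, ln C]ᵀ = [-10.2224, -0.8286]ᵀ.
Δ = 50.0000·5 − (12.0000)² = 106.0000; k = (-10.2224·5 − 12.0000·-0.8286)/106.0000 = -0.38838, ln C = (50.0000·-0.8286 − 12.0000·-10.2224)/106.0000 = 0.76638, so C = exp(0.76638) = 2.15197.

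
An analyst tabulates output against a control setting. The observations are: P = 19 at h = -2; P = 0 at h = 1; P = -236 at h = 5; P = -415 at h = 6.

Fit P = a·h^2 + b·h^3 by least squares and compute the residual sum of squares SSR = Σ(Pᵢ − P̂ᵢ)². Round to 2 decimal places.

SSR = 2.47

Compute the Gram sums: Σh^2·h^2 = 1938, Σh^2·h^3 = 10870, Σh^3·h^3 = 62346.
Moment sums: Σh^2·P = -20764, Σh^3·P = -119292.
Δ = 1938·62346 − 10870² = 2669648.
a = ((-20764)·62346 − 10870·(-119292))/2669648 = 134481/166853; b = (1938·(-119292) − 10870·(-20764))/2669648 = -342701/166853.
Residuals: -109325/166853, 208220/166853, 98292/166853, -61895/166853; SSR = 412338/166853.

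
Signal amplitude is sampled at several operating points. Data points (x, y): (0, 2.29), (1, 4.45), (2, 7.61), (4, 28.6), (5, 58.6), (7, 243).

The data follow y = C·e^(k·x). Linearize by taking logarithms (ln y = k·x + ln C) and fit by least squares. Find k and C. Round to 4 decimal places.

k = 0.6628, C = 2.1795

With ln yᵢ as the transformed response and xᵢ as the regressor:
Σx = 19.0000, Σ(x)² = 95.0000, Σln y = 17.2681, Σx·ln y = 77.7706.
Equations: 95.0000·k + 19.0000·ln C = 77.7706;  19.0000·k + 6·ln C = 17.2681.
Solving (det = 209.0000): k = 0.66282, ln C = 0.77910, so C = exp(0.77910) = 2.17950.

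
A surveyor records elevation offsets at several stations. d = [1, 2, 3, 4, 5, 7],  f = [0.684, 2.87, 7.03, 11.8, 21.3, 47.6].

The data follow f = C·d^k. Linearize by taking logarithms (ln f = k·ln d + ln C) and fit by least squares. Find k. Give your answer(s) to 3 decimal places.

k = 2.161

Taking logs, ln f = k·ln d + ln C, so regress ln f on ln d.
Σln d = 6.7334, Σ(ln d)² = 9.9861, Σln f = 12.0143, Σln d·ln f = 18.7343.
Equations: 9.9861·k + 6.7334·ln C = 18.7343;  6.7334·k + 6·ln C = 12.0143.
Δ = 9.9861·6 − (6.7334)² = 14.5777; k = (18.7343·6 − 6.7334·12.0143)/14.5777 = 2.16142, ln C = (9.9861·12.0143 − 6.7334·18.7343)/14.5777 = -0.42323.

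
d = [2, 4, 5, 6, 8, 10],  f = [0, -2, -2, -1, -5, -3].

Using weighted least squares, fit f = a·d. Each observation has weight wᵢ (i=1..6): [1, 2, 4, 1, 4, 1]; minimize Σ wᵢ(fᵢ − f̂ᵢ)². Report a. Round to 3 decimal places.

a = -0.477

Setting ∂/∂a … = 0 gives: 528·a = -252.
a = (-252)/528 = -0.477273.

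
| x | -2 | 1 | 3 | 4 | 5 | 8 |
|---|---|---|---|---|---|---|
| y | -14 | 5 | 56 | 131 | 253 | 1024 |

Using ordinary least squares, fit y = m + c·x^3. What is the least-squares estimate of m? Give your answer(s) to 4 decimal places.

m = 2.7516

Sums needed: Σ1 = 6, Σx^3 = 721, Σx^3·x^3 = 282659.
For Aᵀy: Σy = 1455, Σx^3·y = 565926.
Δ = 6·282659 − 721² = 1176113.
m = (1455·282659 − 721·565926)/1176113 = 3236199/1176113; c = (6·565926 − 721·1455)/1176113 = 2346501/1176113.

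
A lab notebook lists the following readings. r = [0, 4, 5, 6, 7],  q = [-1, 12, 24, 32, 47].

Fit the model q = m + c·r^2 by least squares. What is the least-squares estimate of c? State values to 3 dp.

With design matrix X, XᵀX = [[5, 126]; [126, 4578]] and Xᵀq = [114, 4247]ᵀ.
Eliminating c: 4578·(row 1) − 126·(row 2) gives 7014·m = 4578·114 − 126·4247 = -13230, so m = -315/167.
Then c = (4247 − 126·(-315/167))/4578 = 6871/7014.

c = 0.980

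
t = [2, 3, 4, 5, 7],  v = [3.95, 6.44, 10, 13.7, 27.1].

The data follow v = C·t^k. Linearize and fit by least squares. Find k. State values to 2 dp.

Let Y = ln v. Fitting Y = k·ln t + ln C by least squares:
Σln t = 6.7334, Σ(ln t)² = 9.9861, Σln v = 11.4558, Σln t·ln v = 16.8236.
Equations: 9.9861·k + 6.7334·ln C = 16.8236;  6.7334·k + 5·ln C = 11.4558.
Δ = 9.9861·5 − (6.7334)² = 4.5917; k = (16.8236·5 − 6.7334·11.4558)/4.5917 = 1.52051, ln C = (9.9861·11.4558 − 6.7334·16.8236)/4.5917 = 0.24351.

k = 1.52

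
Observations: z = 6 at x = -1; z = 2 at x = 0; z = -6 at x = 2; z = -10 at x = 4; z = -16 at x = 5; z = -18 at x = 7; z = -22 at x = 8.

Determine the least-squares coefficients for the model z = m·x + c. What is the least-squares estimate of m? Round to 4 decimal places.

m = -3.0328

Normal-equation sums: Σx·x = 159, Σx = 25, Σ1 = 7.
For Mᵀz: Σx·z = -440, Σz = -64.
Determinant 159·7 − 25² = 488.
m = ((-440)·7 − 25·(-64))/488 = -185/61; c = (159·(-64) − 25·(-440))/488 = 103/61.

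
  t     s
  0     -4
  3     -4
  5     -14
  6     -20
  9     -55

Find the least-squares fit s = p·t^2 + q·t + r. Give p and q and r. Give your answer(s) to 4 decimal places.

p = -0.9487, q = 2.8974, r = -4.0769

Forming XᵀX = [[8563, 1097, 151]; [1097, 151, 23]; [151, 23, 5]] and Xᵀs = [-5561, -697, -97]ᵀ gives XᵀX·[p, q, r]ᵀ = Xᵀs.
Row-reducing yields p = -37/39, q = 113/39, r = -53/13.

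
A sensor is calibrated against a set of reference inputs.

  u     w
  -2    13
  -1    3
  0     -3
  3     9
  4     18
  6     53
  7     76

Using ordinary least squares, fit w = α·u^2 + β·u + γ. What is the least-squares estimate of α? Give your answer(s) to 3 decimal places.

Normal-equation sums: Σu^2·u^2 = 4051, Σu^2·u = 641, Σu^2 = 115, Σu·u = 115, Σu = 17, Σ1 = 7.
Right-hand side: Σu^2·w = 6056, Σu·w = 920, Σw = 169.
Inverting the 3×3 Gram matrix, [α, β, γ]ᵀ = [2393/1188, -1765/594, -2059/1188]ᵀ.

α = 2.014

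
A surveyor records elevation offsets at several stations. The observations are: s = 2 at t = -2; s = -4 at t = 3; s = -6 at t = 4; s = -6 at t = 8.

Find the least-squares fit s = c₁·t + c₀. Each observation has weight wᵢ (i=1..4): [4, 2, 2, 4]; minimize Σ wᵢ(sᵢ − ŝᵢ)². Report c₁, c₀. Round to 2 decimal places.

c₁ = -0.82, c₀ = -0.39

XᵀWX·[c₁, c₀]ᵀ = XᵀWs reads: 322·c₁ + 38·c₀ = -280;  38·c₁ + 12·c₀ = -36.
(Σwᵢ·t·t = 322, Σwᵢ·t = 38, Σwᵢ·1 = 12, Σwᵢ·t·s = -280, Σwᵢ·s = -36.)
Δ = 322·12 − 38² = 2420.
c₁ = ((-280)·12 − 38·(-36))/2420 = -498/605; c₀ = (322·(-36) − 38·(-280))/2420 = -238/605.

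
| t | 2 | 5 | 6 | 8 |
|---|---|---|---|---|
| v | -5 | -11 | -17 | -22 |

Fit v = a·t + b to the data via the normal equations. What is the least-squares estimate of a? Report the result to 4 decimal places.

a = -2.8933

The normal equations are: 129·a + 21·b = -343;  21·a + 4·b = -55.
(Σt·t = 129, Σt = 21, Σ1 = 4, Σt·v = -343, Σv = -55.)
Eliminating b: 4·(row 1) − 21·(row 2) gives 75·a = 4·(-343) − 21·(-55) = -217, so a = -217/75.
Then b = ((-55) − 21·(-217/75))/4 = 36/25.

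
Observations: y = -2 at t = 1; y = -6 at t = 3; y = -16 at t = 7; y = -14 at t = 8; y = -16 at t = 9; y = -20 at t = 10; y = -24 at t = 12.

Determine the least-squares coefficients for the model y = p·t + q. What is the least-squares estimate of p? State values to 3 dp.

p = -1.937

From the data, Σt·t = 448, Σt = 50, Σ1 = 7.
And Σt·y = -876, Σy = -98.
XᵀX·[p, q]ᵀ = Xᵀy becomes [[448, 50]; [50, 7]]·[p, q]ᵀ = [-876, -98]ᵀ.
Eliminating q: 7·(row 1) − 50·(row 2) gives 636·p = 7·(-876) − 50·(-98) = -1232, so p = -308/159.
Then q = ((-98) − 50·(-308/159))/7 = -26/159.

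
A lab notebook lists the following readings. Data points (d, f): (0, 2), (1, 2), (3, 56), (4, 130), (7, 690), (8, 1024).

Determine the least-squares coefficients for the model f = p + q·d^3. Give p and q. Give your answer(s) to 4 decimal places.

XᵀX·[p, q]ᵀ = Xᵀf reads: 6·p + 947·q = 1904;  947·p + 384619·q = 770792.
(Σ1 = 6, Σd^3 = 947, Σd^3·d^3 = 384619, Σf = 1904, Σd^3·f = 770792.)
Δ = 6·384619 − 947² = 1410905.
p = (1904·384619 − 947·770792)/1410905 = 2374552/1410905; q = (6·770792 − 947·1904)/1410905 = 2821664/1410905.

p = 1.6830, q = 1.9999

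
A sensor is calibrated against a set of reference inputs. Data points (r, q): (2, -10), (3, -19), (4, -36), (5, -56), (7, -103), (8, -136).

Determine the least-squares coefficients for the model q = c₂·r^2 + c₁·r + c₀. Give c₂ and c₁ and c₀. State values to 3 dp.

Compute the Gram sums: Σr^2·r^2 = 7475, Σr^2·r = 1079, Σr^2 = 167, Σr·r = 167, Σr = 29, Σ1 = 6.
Moment sums: Σr^2·q = -15938, Σr·q = -2310, Σq = -360.
So MᵀM·[c₂, c₁, c₀]ᵀ = Mᵀq: [[7475, 1079, 167]; [1079, 167, 29]; [167, 29, 6]]·[c₂, c₁, c₀]ᵀ = [-15938, -2310, -360]ᵀ.
Solving the 3×3 system (Gaussian elimination) gives c₂ = -59/30, c₁ = -277/210, c₀ = 39/35.

c₂ = -1.967, c₁ = -1.319, c₀ = 1.114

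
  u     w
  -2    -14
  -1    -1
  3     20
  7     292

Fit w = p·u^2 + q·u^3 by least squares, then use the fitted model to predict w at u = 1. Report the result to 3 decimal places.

ŵ = 0.021

With design matrix X, XᵀX = [[2499, 17017]; [17017, 118443]] and Xᵀw = [14431, 100809]ᵀ.
Δ = 2499·118443 − 17017² = 6410768.
p = (14431·118443 − 17017·100809)/6410768 = -119535/123284; q = (2499·100809 − 17017·14431)/6410768 = 13339/13468.
At u = 1: ŵ = (-119535/123284)·(1) + (13339/13468)·(1) = 16693/801346.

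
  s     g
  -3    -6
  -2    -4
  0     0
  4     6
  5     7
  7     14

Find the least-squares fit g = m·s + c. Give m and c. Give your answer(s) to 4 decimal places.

m = 1.8330, c = -0.5272

Setting ∂/∂m … = 0 gives: 103·m + 11·c = 183;  11·m + 6·c = 17.
(Σs·s = 103, Σs = 11, Σ1 = 6, Σs·g = 183, Σg = 17.)
Δ = 103·6 − 11² = 497.
m = (183·6 − 11·17)/497 = 911/497; c = (103·17 − 11·183)/497 = -262/497.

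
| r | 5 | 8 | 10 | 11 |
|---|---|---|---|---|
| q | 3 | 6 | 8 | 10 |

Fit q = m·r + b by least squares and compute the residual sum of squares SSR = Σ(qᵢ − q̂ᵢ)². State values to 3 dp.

SSR = 0.452

XᵀX·[m, b]ᵀ = Xᵀq reads: 310·m + 34·b = 253;  34·m + 4·b = 27.
(Σr·r = 310, Σr = 34, Σ1 = 4, Σr·q = 253, Σq = 27.)
Δ = 310·4 − 34² = 84.
m = (253·4 − 34·27)/84 = 47/42; b = (310·27 − 34·253)/84 = -58/21.
Residuals: 1/6, -4/21, -3/7, 19/42; SSR = 19/42.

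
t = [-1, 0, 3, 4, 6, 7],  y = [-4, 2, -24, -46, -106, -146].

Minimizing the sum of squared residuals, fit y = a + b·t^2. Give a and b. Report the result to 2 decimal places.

a = 1.38, b = -2.99

XᵀX·[a, b]ᵀ = Xᵀy reads: 6·a + 111·b = -324;  111·a + 4035·b = -11926.
Eliminating b: 4035·(row 1) − 111·(row 2) gives 11889·a = 4035·(-324) − 111·(-11926) = 16446, so a = 5482/3963.
Then b = ((-11926) − 111·(5482/3963))/4035 = -11864/3963.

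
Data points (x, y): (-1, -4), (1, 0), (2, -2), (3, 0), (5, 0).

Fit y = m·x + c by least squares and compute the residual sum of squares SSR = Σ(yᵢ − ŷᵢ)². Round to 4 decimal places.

Normal-equation sums: Σx·x = 40, Σx = 10, Σ1 = 5.
For Mᵀy: Σx·y = 0, Σy = -6.
So MᵀM·[m, c]ᵀ = Mᵀy: [[40, 10]; [10, 5]]·[m, c]ᵀ = [0, -6]ᵀ.
Eliminating c: 5·(row 1) − 10·(row 2) gives 100·m = 5·0 − 10·(-6) = 60, so m = 3/5.
Then c = ((-6) − 10·(3/5))/5 = -12/5.
Residuals: -1, 9/5, -4/5, 3/5, -3/5; SSR = 28/5.

SSR = 5.6000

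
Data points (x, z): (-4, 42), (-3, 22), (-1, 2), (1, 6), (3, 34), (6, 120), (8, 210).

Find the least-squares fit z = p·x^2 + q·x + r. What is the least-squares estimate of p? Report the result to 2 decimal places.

p = 3.03

Forming AᵀA = [[5812, 664, 136]; [664, 136, 10]; [136, 10, 7]] and Aᵀz = [18944, 2272, 436]ᵀ gives AᵀA·[p, q, r]ᵀ = Aᵀz.
Row-reducing yields p = 72932/24087, q = 44906/24087, r = 19160/24087.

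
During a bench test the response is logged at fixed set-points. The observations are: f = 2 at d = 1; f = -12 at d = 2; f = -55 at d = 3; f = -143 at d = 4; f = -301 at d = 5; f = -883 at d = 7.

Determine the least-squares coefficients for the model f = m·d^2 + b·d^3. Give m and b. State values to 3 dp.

m = 3.008, b = -3.004

Entries of MᵀM: Σd^2·d^2 = 3380, Σd^2·d^3 = 21232, Σd^3·d^3 = 138164.
And Σd^2·f = -53621, Σd^3·f = -351225.
Determinant 3380·138164 − 21232² = 16196496.
m = ((-53621)·138164 − 21232·(-351225))/16196496 = 12179339/4049124; b = (3380·(-351225) − 21232·(-53621))/16196496 = -12164857/4049124.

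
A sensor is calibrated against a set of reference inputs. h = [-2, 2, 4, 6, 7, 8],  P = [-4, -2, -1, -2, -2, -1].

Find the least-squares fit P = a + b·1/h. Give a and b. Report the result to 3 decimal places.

a = -2.286, b = 2.508

Normal-equation sums: Σ1 = 6, Σ1/h = 115/168, Σ1/h·1/h = 17677/28224.
And ΣP = -12, Σ1/h·P = 1/168.
Eliminating b: (17677/28224)·(row 1) − (115/168)·(row 2) gives (92837/28224)·a = (17677/28224)·(-12) − (115/168)·(1/168) = -212239/28224, so a = -212239/92837.
Then b = ((1/168) − (115/168)·(-212239/92837))/(17677/28224) = 232848/92837.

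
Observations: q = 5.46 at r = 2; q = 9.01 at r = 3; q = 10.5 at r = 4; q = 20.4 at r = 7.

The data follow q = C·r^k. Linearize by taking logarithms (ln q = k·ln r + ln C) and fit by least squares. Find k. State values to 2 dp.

k = 1.03

Linearized form: ln q = k·ln r + ln C. From the 4 transformed points,
XᵀX = [[7.3958, 5.1240]; [5.1240, 4]], rhs = [12.7194, 9.2627]ᵀ  (here Σln r = 5.1240, Σ(ln r)² = 7.3958, Σln q = 9.2627, Σln r·ln q = 12.7194).
Slope k = (n·Σln r·ln q − Σln r·Σln q)/(n·Σ(ln r)² − (Σln r)²) = (4·12.7194 − 5.1240·9.2627)/3.3281 = 1.02632; ln C = (Σln q − k·Σln r)/n = 1.00096.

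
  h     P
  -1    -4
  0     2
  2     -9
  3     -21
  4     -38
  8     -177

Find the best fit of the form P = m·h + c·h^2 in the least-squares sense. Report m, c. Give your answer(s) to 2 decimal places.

The normal equations are: 94·m + 610·c = -1645;  610·m + 4450·c = -12165.
(Σh·h = 94, Σh·h^2 = 610, Σh^2·h^2 = 4450, Σh·P = -1645, Σh^2·P = -12165.)
Determinant 94·4450 − 610² = 46200.
m = ((-1645)·4450 − 610·(-12165))/46200 = 502/231; c = (94·(-12165) − 610·(-1645))/46200 = -7003/2310.

m = 2.17, c = -3.03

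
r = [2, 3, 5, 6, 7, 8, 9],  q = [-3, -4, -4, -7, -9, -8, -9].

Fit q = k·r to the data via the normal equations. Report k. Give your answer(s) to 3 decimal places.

k = -1.075

Forming AᵀA = [[268]] and Aᵀq = [-288]ᵀ gives AᵀA·[k]ᵀ = Aᵀq.
Hence k = -288 / 268 ≈ -1.07463.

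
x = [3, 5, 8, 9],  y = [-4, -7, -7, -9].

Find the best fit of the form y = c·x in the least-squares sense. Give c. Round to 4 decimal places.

c = -1.0279

AᵀA·[c]ᵀ = Aᵀy reads: 179·c = -184.
(Σx·x = 179, Σx·y = -184.)
c = (-184)/179 = -1.02793.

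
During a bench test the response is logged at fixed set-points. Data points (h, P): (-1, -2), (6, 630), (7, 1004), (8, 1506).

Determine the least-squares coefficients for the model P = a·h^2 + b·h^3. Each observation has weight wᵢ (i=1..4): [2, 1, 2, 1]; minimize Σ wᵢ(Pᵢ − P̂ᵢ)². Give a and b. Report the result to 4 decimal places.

a = -0.6167, b = 3.0171

Normal-equation sums: Σwᵢ·h^2·h^2 = 10196, Σwᵢ·h^2·h^3 = 74156, Σwᵢ·h^3·h^3 = 544100.
For XᵀWP: Σwᵢ·h^2·P = 217452, Σwᵢ·h^3·P = 1595900.
XᵀWX·[a, b]ᵀ = XᵀWP becomes [[10196, 74156]; [74156, 544100]]·[a, b]ᵀ = [217452, 1595900]ᵀ.
det = 10196·544100 − 74156² = 48531264.
a = (217452·544100 − 74156·1595900)/48531264 = -935225/1516602; b = (10196·1595900 − 74156·217452)/48531264 = 4575809/1516602.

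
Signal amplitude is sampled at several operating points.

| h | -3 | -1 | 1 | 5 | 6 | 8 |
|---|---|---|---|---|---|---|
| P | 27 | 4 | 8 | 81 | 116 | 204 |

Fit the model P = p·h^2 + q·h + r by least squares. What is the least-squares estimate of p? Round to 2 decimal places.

p = 3.04

Compute the Gram sums: Σh^2·h^2 = 6100, Σh^2·h = 826, Σh^2 = 136, Σh·h = 136, Σh = 16, Σ1 = 6.
Moment sums: Σh^2·P = 19512, Σh·P = 2656, ΣP = 440.
So MᵀM·[p, q, r]ᵀ = MᵀP: [[6100, 826, 136]; [826, 136, 16]; [136, 16, 6]]·[p, q, r]ᵀ = [19512, 2656, 440]ᵀ.
Inverting the 3×3 Gram matrix, [p, q, r]ᵀ = [30496/10041, 40588/50205, 39084/16735]ᵀ.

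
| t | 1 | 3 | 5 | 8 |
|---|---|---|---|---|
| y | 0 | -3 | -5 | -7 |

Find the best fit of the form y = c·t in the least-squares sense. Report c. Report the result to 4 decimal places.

c = -0.9091

Forming MᵀM = [[99]] and Mᵀy = [-90]ᵀ gives MᵀM·[c]ᵀ = Mᵀy.
c = (-90)/99 = -0.909091.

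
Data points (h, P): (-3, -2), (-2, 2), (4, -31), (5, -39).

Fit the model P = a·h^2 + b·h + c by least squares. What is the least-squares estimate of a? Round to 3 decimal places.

a = -0.857

The normal system AᵀA·[a, b, c]ᵀ = AᵀP is [[978, 154, 54]; [154, 54, 4]; [54, 4, 4]]·[a, b, c]ᵀ = [-1481, -317, -70]ᵀ.
Solving the 3×3 system (Gaussian elimination) gives a = -6/7, b = -1129/350, c = -473/175.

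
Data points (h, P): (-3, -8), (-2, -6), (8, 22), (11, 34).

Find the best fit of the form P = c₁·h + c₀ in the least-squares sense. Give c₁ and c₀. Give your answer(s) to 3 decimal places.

c₁ = 2.946, c₀ = 0.188

Entries of XᵀX: Σh·h = 198, Σh = 14, Σ1 = 4.
Moment sums: Σh·P = 586, ΣP = 42.
Normal equations: [[198, 14]; [14, 4]]·[c₁, c₀]ᵀ = [586, 42]ᵀ.
Δ = 198·4 − 14² = 596.
c₁ = (586·4 − 14·42)/596 = 439/149; c₀ = (198·42 − 14·586)/596 = 28/149.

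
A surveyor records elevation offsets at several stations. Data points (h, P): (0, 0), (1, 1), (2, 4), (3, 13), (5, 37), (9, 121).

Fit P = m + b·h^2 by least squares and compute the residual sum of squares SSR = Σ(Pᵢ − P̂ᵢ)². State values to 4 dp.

From the data, Σ1 = 6, Σh^2 = 120, Σh^2·h^2 = 7284.
Right-hand side: ΣP = 176, Σh^2·P = 10860.
So AᵀA·[m, b]ᵀ = AᵀP: [[6, 120]; [120, 7284]]·[m, b]ᵀ = [176, 10860]ᵀ.
Determinant 6·7284 − 120² = 29304.
m = (176·7284 − 120·10860)/29304 = -884/1221; b = (6·10860 − 120·176)/29304 = 1835/1221.
Residuals: 884/1221, 90/407, -524/407, 22/111, 62/407, -10/1221; SSR = 2800/1221.

SSR = 2.2932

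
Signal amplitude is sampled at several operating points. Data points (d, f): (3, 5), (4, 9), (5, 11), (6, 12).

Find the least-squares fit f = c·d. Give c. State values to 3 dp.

From the data, Σd·d = 86.
Moment sums: Σd·f = 178.
c = 178/86 = 2.06977.

c = 2.070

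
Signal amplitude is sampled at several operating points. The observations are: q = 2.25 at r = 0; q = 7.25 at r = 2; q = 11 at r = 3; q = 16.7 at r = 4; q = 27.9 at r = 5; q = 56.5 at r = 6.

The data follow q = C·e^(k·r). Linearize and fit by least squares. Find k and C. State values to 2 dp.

Taking logs, ln q = k·r + ln C, so regress ln q on r.
Σr = 20.0000, Σ(r)² = 90.0000, Σln q = 15.3681, Σr·ln q = 63.2659.
Normal system: [[90.0000, 20.0000]; [20.0000, 6]]·[k, ln C]ᵀ = [63.2659, 15.3681]ᵀ.
Solving (det = 140.0000): k = 0.51595, ln C = 0.84151, so C = exp(0.84151) = 2.31986.

k = 0.52, C = 2.32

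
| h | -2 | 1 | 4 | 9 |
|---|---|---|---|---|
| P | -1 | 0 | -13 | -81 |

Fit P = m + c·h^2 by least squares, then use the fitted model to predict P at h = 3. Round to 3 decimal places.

P̂ = -6.792

Setting ∂/∂m … = 0 gives: 4·m + 102·c = -95;  102·m + 6834·c = -6773.
(Σ1 = 4, Σh^2 = 102, Σh^2·h^2 = 6834, ΣP = -95, Σh^2·P = -6773.)
Δ = 4·6834 − 102² = 16932.
m = ((-95)·6834 − 102·(-6773))/16932 = 204/83; c = (4·(-6773) − 102·(-95))/16932 = -8701/8466.
At h = 3: P̂ = (204/83)·(1) + (-8701/8466)·(9) = -19167/2822.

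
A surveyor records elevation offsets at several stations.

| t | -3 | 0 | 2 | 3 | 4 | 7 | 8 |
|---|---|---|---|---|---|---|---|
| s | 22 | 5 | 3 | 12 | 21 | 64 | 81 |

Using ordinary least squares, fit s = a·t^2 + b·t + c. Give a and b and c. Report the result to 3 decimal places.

a = 1.447, b = -1.749, c = 3.746

Compute the Gram sums: Σt^2·t^2 = 6931, Σt^2·t = 927, Σt^2 = 151, Σt·t = 151, Σt = 21, Σ1 = 7.
For Xᵀs: Σt^2·s = 8974, Σt·s = 1156, Σs = 208.
Solving the 3×3 system (Gaussian elimination) gives a = 83242/57523, b = -100619/57523, c = 215463/57523.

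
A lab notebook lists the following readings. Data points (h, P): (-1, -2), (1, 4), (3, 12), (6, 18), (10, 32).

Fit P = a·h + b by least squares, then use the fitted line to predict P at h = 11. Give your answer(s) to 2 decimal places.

P̂ = 34.63

Sums needed: Σh·h = 147, Σh = 19, Σ1 = 5.
And Σh·P = 470, ΣP = 64.
So AᵀA·[a, b]ᵀ = AᵀP: [[147, 19]; [19, 5]]·[a, b]ᵀ = [470, 64]ᵀ.
Eliminating b: 5·(row 1) − 19·(row 2) gives 374·a = 5·470 − 19·64 = 1134, so a = 567/187.
Then b = (64 − 19·(567/187))/5 = 239/187.
At h = 11: P̂ = (567/187)·(11) + (239/187)·(1) = 6476/187.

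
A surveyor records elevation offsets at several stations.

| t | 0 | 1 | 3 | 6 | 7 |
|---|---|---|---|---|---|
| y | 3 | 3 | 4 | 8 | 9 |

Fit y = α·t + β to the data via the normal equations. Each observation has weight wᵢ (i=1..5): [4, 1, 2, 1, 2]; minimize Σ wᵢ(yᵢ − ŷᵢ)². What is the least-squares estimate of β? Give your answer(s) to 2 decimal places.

β = 2.58

Forming AᵀWA = [[153, 27]; [27, 10]] and AᵀWy = [201, 49]ᵀ gives AᵀWA·[α, β]ᵀ = AᵀWy.
Δ = 153·10 − 27² = 801.
α = (201·10 − 27·49)/801 = 229/267; β = (153·49 − 27·201)/801 = 230/89.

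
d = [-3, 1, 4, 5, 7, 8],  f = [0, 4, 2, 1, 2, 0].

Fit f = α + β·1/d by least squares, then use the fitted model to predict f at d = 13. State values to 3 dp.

f̂ = 1.019

The normal system XᵀX·[α, β]ᵀ = Xᵀf is [[6, 1163/840]; [1163/840, 881749/705600]]·[α, β]ᵀ = [9, 349/70]ᵀ.
Δ = 6·(881749/705600) − (1163/840)² = 157517/28224.
α = (9·(881749/705600) − (1163/840)·(349/70))/(157517/28224) = 3065097/3937925; β = (6·(349/70) − (1163/840)·9)/(157517/28224) = 2463048/787585.
At d = 13: f̂ = (3065097/3937925)·(1) + (2463048/787585)·(1/13) = 52161501/51193025.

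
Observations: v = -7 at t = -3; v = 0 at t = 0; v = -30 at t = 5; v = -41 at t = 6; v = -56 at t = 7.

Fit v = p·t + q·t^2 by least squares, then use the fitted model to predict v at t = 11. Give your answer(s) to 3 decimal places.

The normal system XᵀX·[p, q]ᵀ = Xᵀv is [[119, 657]; [657, 4403]]·[p, q]ᵀ = [-767, -5033]ᵀ.
Determinant 119·4403 − 657² = 92308.
p = ((-767)·4403 − 657·(-5033))/92308 = -17605/23077; q = (119·(-5033) − 657·(-767))/92308 = -23752/23077.
At t = 11: v̂ = (-17605/23077)·(11) + (-23752/23077)·(121) = -3067647/23077.

v̂ = -132.931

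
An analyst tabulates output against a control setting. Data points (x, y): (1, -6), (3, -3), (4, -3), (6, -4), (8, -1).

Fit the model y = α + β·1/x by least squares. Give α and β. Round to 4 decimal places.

Entries of AᵀA: Σ1 = 5, Σ1/x = 15/8, Σ1/x·1/x = 701/576.
For Aᵀy: Σy = -17, Σ1/x·y = -205/24.
So AᵀA·[α, β]ᵀ = Aᵀy: [[5, 15/8]; [15/8, 701/576]]·[α, β]ᵀ = [-17, -205/24]ᵀ.
Eliminating β: (701/576)·(row 1) − (15/8)·(row 2) gives (185/72)·α = (701/576)·(-17) − (15/8)·(-205/24) = -673/144, so α = -673/370.
Then β = ((-205/24) − (15/8)·(-673/370))/(701/576) = -156/37.

α = -1.8189, β = -4.2162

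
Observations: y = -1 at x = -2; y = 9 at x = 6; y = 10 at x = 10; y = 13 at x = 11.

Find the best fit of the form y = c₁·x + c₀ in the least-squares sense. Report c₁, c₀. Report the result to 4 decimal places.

Entries of AᵀA: Σx·x = 261, Σx = 25, Σ1 = 4.
And Σx·y = 299, Σy = 31.
Normal equations: [[261, 25]; [25, 4]]·[c₁, c₀]ᵀ = [299, 31]ᵀ.
Eliminating c₀: 4·(row 1) − 25·(row 2) gives 419·c₁ = 4·299 − 25·31 = 421, so c₁ = 421/419.
Then c₀ = (31 − 25·(421/419))/4 = 616/419.

c₁ = 1.0048, c₀ = 1.4702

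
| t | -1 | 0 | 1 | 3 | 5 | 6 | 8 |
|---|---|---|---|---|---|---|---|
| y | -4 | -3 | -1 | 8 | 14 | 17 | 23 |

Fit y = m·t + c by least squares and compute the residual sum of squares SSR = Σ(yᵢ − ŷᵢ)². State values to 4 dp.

SSR = 7.0107

Compute the Gram sums: Σt·t = 136, Σt = 22, Σ1 = 7.
Moment sums: Σt·y = 383, Σy = 54.
AᵀA·[m, c]ᵀ = Aᵀy becomes [[136, 22]; [22, 7]]·[m, c]ᵀ = [383, 54]ᵀ.
Δ = 136·7 − 22² = 468.
m = (383·7 − 22·54)/468 = 1493/468; c = (136·54 − 22·383)/468 = -541/234.
Residuals: 703/468, -161/234, -293/156, 347/468, 13/36, 20/117, -49/234; SSR = 3281/468.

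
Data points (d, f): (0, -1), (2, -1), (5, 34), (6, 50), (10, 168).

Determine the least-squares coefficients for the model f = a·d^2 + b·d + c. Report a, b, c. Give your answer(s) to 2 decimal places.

Setting ∂/∂a … = 0 gives: 11937·a + 1349·b + 165·c = 19446;  1349·a + 165·b + 23·c = 2148;  165·a + 23·b + 5·c = 250.
Solving the 3×3 system (Gaussian elimination) gives a = 92479/45283, b = -158280/45283, c = -59569/45283.

a = 2.04, b = -3.50, c = -1.32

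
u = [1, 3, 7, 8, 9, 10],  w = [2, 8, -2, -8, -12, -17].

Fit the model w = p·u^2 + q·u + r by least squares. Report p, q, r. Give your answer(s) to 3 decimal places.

Sums needed: Σu^2·u^2 = 23140, Σu^2·u = 2612, Σu^2 = 304, Σu·u = 304, Σu = 38, Σ1 = 6.
Moment sums: Σu^2·w = -3208, Σu·w = -330, Σw = -29.
XᵀX·[p, q, r]ᵀ = Xᵀw becomes [[23140, 2612, 304]; [2612, 304, 38]; [304, 38, 6]]·[p, q, r]ᵀ = [-3208, -330, -29]ᵀ.
Inverting the 3×3 Gram matrix, [p, q, r]ᵀ = [-1445/2778, 46241/13890, 1012/2315]ᵀ.

p = -0.520, q = 3.329, r = 0.437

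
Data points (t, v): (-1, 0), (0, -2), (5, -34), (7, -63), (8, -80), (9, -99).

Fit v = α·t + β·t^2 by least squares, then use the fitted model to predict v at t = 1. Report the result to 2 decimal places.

v̂ = -2.61

The normal equations are: 220·α + 1708·β = -2142;  1708·α + 13684·β = -17076.
Eliminating β: 13684·(row 1) − 1708·(row 2) gives 93216·α = 13684·(-2142) − 1708·(-17076) = -145320, so α = -6055/3884.
Then β = ((-17076) − 1708·(-6055/3884))/13684 = -4091/3884.
At t = 1: v̂ = (-6055/3884)·(1) + (-4091/3884)·(1) = -5073/1942.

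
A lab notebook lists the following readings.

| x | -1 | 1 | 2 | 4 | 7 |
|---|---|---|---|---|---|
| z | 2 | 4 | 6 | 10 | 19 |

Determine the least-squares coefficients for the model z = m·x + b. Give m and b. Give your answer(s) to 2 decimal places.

m = 2.16, b = 2.58

The normal equations are: 71·m + 13·b = 187;  13·m + 5·b = 41.
det = 71·5 − 13² = 186.
m = (187·5 − 13·41)/186 = 67/31; b = (71·41 − 13·187)/186 = 80/31.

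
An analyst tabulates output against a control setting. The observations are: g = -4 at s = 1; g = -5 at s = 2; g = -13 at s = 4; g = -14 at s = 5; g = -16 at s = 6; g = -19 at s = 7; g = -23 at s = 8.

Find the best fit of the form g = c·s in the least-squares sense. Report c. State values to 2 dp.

c = -2.82

Normal-equation sums: Σs·s = 195.
For Mᵀg: Σs·g = -549.
Hence c = -549 / 195 ≈ -2.81538.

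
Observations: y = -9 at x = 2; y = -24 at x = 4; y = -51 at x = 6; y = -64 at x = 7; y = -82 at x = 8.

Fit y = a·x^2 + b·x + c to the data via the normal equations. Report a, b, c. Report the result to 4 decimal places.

a = -1.0117, b = -2.1077, c = -0.4222

From the data, Σx^2·x^2 = 8065, Σx^2·x = 1143, Σx^2 = 169, Σx·x = 169, Σx = 27, Σ1 = 5.
For Mᵀy: Σx^2·y = -10640, Σx·y = -1524, Σy = -230.
So MᵀM·[a, b, c]ᵀ = Mᵀy: [[8065, 1143, 169]; [1143, 169, 27]; [169, 27, 5]]·[a, b, c]ᵀ = [-10640, -1524, -230]ᵀ.
Row-reducing yields a = -949/938, b = -1977/938, c = -198/469.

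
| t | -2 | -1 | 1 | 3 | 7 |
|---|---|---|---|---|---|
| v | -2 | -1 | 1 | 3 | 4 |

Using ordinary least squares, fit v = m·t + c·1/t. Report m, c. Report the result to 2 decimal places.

Sums needed: Σt·t = 64, Σt·1/t = 5, Σ1/t·1/t = 4201/1764.
Right-hand side: Σt·v = 43, Σ1/t·v = 32/7.
MᵀM·[m, c]ᵀ = Mᵀv becomes [[64, 5]; [5, 4201/1764]]·[m, c]ᵀ = [43, 32/7]ᵀ.
Eliminating c: (4201/1764)·(row 1) − 5·(row 2) gives (56191/441)·m = (4201/1764)·43 − 5·(32/7) = 140323/1764, so m = 140323/224764.
Then c = ((32/7) − 5·(140323/224764))/(4201/1764) = 34209/56191.

m = 0.62, c = 0.61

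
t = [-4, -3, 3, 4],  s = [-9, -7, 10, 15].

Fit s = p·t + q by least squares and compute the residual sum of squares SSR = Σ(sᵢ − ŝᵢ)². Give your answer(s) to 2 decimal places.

MᵀM·[p, q]ᵀ = Mᵀs reads: 50·p + 0·q = 147;  0·p + 4·q = 9.
(Σt·t = 50, Σt = 0, Σ1 = 4, Σt·s = 147, Σs = 9.)
det = 50·4 − 0² = 200.
p = (147·4 − 0·9)/200 = 147/50; q = (50·9 − 0·147)/200 = 9/4.
Residuals: 51/100, -43/100, -107/100, 99/100; SSR = 257/100.

SSR = 2.57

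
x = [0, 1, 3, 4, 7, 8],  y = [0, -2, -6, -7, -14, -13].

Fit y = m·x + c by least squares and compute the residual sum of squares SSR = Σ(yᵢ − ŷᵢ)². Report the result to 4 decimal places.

Normal-equation sums: Σx·x = 139, Σx = 23, Σ1 = 6.
For Mᵀy: Σx·y = -250, Σy = -42.
Normal equations: [[139, 23]; [23, 6]]·[m, c]ᵀ = [-250, -42]ᵀ.
Eliminating c: 6·(row 1) − 23·(row 2) gives 305·m = 6·(-250) − 23·(-42) = -534, so m = -534/305.
Then c = ((-42) − 23·(-534/305))/6 = -88/305.
Residuals: 88/305, 12/305, -28/61, 89/305, -444/305, 79/61; SSR = 1274/305.

SSR = 4.1770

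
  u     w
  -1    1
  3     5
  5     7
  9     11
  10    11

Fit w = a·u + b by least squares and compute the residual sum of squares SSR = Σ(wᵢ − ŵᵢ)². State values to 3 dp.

SSR = 0.515

Setting ∂/∂a … = 0 gives: 216·a + 26·b = 258;  26·a + 5·b = 35.
(Σu·u = 216, Σu = 26, Σ1 = 5, Σu·w = 258, Σw = 35.)
Eliminating b: 5·(row 1) − 26·(row 2) gives 404·a = 5·258 − 26·35 = 380, so a = 95/101.
Then b = (35 − 26·(95/101))/5 = 213/101.
Residuals: -17/101, 7/101, 19/101, 43/101, -52/101; SSR = 52/101.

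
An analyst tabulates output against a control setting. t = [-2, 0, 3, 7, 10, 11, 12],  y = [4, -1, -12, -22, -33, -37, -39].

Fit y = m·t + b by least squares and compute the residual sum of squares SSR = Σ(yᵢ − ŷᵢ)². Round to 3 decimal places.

SSR = 5.022

Sums needed: Σt·t = 427, Σt = 41, Σ1 = 7.
And Σt·y = -1403, Σy = -140.
So MᵀM·[m, b]ᵀ = Mᵀy: [[427, 41]; [41, 7]]·[m, b]ᵀ = [-1403, -140]ᵀ.
det = 427·7 − 41² = 1308.
m = ((-1403)·7 − 41·(-140))/1308 = -4081/1308; b = (427·(-140) − 41·(-1403))/1308 = -2257/1308.
Residuals: -673/1308, 949/1308, -299/327, 512/327, -97/1308, -104/109, 217/1308; SSR = 6569/1308.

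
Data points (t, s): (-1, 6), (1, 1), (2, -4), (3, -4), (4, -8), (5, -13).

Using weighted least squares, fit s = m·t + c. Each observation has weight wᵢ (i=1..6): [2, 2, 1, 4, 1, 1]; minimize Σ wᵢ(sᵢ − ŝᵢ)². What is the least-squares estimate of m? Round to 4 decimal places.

The normal system MᵀWM·[m, c]ᵀ = MᵀWs is [[85, 23]; [23, 11]]·[m, c]ᵀ = [-163, -27]ᵀ.
Δ = 85·11 − 23² = 406.
m = ((-163)·11 − 23·(-27))/406 = -586/203; c = (85·(-27) − 23·(-163))/406 = 727/203.

m = -2.8867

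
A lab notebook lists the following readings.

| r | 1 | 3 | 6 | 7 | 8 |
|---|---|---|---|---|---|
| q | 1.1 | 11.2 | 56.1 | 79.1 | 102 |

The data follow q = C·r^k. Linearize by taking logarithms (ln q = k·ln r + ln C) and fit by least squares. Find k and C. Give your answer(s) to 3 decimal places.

With ln qᵢ as the transformed response and ln rᵢ as the regressor:
AᵀA = [[12.5280, 6.9157]; [6.9157, 5]], rhs = [27.9922, 15.5340]ᵀ  (here Σln r = 6.9157, Σ(ln r)² = 12.5280, Σln q = 15.5340, Σln r·ln q = 27.9922).
Slope k = (n·Σln r·ln q − Σln r·Σln q)/(n·Σ(ln r)² − (Σln r)²) = (5·27.9922 − 6.9157·15.5340)/14.8127 = 2.19620; ln C = (Σln q − k·Σln r)/n = 0.06914, so C = exp(0.06914) = 1.07159.

k = 2.196, C = 1.072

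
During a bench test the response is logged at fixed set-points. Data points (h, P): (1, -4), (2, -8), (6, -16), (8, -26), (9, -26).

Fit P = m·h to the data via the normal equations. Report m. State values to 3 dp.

Normal-equation sums: Σh·h = 186.
Moment sums: Σh·P = -558.
XᵀX·[m]ᵀ = XᵀP becomes [[186]]·[m]ᵀ = [-558]ᵀ.
m = (-558)/186 = -3.

m = -3.000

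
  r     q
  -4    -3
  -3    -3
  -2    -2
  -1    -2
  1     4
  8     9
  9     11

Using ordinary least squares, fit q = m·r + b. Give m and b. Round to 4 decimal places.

m = 1.1147, b = 0.7260

Normal-equation sums: Σr·r = 176, Σr = 8, Σ1 = 7.
Moment sums: Σr·q = 202, Σq = 14.
Determinant 176·7 − 8² = 1168.
m = (202·7 − 8·14)/1168 = 651/584; b = (176·14 − 8·202)/1168 = 53/73.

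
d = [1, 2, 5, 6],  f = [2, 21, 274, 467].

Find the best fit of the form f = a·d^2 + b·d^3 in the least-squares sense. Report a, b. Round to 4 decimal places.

With design matrix M, MᵀM = [[1938, 10934]; [10934, 62346]] and Mᵀf = [23748, 135292]ᵀ.
det = 1938·62346 − 10934² = 1274192.
a = (23748·62346 − 10934·135292)/1274192 = 81880/79637; b = (1938·135292 − 10934·23748)/1274192 = 158454/79637.

a = 1.0282, b = 1.9897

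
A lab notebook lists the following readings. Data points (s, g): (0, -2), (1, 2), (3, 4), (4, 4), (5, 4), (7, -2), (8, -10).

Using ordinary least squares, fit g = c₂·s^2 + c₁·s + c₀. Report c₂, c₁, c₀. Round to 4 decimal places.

c₂ = -0.6351, c₁ = 4.2347, c₀ = -2.0592

From the data, Σs^2·s^2 = 7460, Σs^2·s = 1072, Σs^2 = 164, Σs·s = 164, Σs = 28, Σ1 = 7.
Right-hand side: Σs^2·g = -536, Σs·g = -44, Σg = 0.
Normal equations: [[7460, 1072, 164]; [1072, 164, 28]; [164, 28, 7]]·[c₂, c₁, c₀]ᵀ = [-536, -44, 0]ᵀ.
Solving the 3×3 system (Gaussian elimination) gives c₂ = -322/507, c₁ = 2147/507, c₀ = -348/169.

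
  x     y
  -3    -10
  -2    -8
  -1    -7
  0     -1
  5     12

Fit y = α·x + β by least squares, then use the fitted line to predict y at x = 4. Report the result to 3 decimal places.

ŷ = 9.129

Sums needed: Σx·x = 39, Σx = -1, Σ1 = 5.
For Aᵀy: Σx·y = 113, Σy = -14.
Normal equations: [[39, -1]; [-1, 5]]·[α, β]ᵀ = [113, -14]ᵀ.
det = 39·5 − (-1)² = 194.
α = (113·5 − (-1)·(-14))/194 = 551/194; β = (39·(-14) − (-1)·113)/194 = -433/194.
At x = 4: ŷ = (551/194)·(4) + (-433/194)·(1) = 1771/194.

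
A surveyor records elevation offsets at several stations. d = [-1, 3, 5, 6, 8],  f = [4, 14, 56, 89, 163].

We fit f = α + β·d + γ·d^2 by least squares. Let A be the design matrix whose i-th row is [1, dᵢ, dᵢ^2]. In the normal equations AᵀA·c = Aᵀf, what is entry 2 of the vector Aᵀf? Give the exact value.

2156

Entry 2 ↔ basis d, so (Aᵀf)_{2} = Σᵢ (d)·fᵢ = (-1)·(4) + (3)·(14) + (5)·(56) + (6)·(89) + (8)·(163) = 2156.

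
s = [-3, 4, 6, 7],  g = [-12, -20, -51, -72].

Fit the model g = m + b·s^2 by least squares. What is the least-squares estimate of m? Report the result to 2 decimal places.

From the data, Σ1 = 4, Σs^2 = 110, Σs^2·s^2 = 4034.
Right-hand side: Σg = -155, Σs^2·g = -5792.
Δ = 4·4034 − 110² = 4036.
m = ((-155)·4034 − 110·(-5792))/4036 = 5925/2018; b = (4·(-5792) − 110·(-155))/4036 = -3059/2018.

m = 2.94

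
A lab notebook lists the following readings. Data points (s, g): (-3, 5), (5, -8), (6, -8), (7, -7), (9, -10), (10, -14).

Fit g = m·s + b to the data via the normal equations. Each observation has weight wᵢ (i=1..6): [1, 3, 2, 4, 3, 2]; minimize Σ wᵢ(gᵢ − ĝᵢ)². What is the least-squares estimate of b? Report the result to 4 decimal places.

Entries of XᵀWX: Σwᵢ·s·s = 795, Σwᵢ·s = 99, Σwᵢ·1 = 15.
For XᵀWg: Σwᵢ·s·g = -977, Σwᵢ·g = -121.
Eliminating b: 15·(row 1) − 99·(row 2) gives 2124·m = 15·(-977) − 99·(-121) = -2676, so m = -223/177.
Then b = ((-121) − 99·(-223/177))/15 = 44/177.

b = 0.2486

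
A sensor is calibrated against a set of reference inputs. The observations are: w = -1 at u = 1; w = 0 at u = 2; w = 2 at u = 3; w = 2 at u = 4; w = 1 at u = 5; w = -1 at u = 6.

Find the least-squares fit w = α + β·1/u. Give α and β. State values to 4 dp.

Sums needed: Σ1 = 6, Σ1/u = 49/20, Σ1/u·1/u = 5369/3600.
Moment sums: Σw = 3, Σ1/u·w = 1/5.
MᵀM·[α, β]ᵀ = Mᵀw becomes [[6, 49/20]; [49/20, 5369/3600]]·[α, β]ᵀ = [3, 1/5]ᵀ.
Determinant 6·(5369/3600) − (49/20)² = 707/240.
α = (3·(5369/3600) − (49/20)·(1/5))/(707/240) = 683/505; β = (6·(1/5) − (49/20)·3)/(707/240) = -1476/707.

α = 1.3525, β = -2.0877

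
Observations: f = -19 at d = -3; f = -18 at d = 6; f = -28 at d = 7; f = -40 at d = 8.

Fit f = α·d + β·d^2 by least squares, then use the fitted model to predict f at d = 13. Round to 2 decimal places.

Forming AᵀA = [[158, 1044]; [1044, 7874]] and Aᵀf = [-567, -4751]ᵀ gives AᵀA·[α, β]ᵀ = Aᵀf.
Δ = 158·7874 − 1044² = 154156.
α = ((-567)·7874 − 1044·(-4751))/154156 = 247743/77078; β = (158·(-4751) − 1044·(-567))/154156 = -79355/77078.
At d = 13: f̂ = (247743/77078)·(13) + (-79355/77078)·(169) = -5095168/38539.

f̂ = -132.21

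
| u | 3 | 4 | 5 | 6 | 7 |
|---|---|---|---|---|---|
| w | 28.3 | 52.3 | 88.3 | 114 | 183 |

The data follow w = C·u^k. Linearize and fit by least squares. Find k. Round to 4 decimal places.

Let Y = ln w. Fitting Y = k·ln u + ln C by least squares:
Sums: Σln u = 7.8320, Σ(ln u)² = 12.7160, Σln w = 21.7263, Σln u·ln w = 34.9929.
Normal system: [[12.7160, 7.8320]; [7.8320, 5]]·[k, ln C]ᵀ = [34.9929, 21.7263]ᵀ.
Solving (det = 2.2397): k = 2.14487, ln C = 0.98552.

k = 2.1449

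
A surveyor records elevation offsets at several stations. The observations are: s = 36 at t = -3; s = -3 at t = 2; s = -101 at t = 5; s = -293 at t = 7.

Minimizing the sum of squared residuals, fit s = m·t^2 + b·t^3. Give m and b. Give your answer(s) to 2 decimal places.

The normal equations are: 3123·m + 19721·b = -16570;  19721·m + 134067·b = -114120.
Δ = 3123·134067 − 19721² = 29773400.
m = ((-16570)·134067 − 19721·(-114120))/29773400 = 2907033/2977340; b = (3123·(-114120) − 19721·(-16570))/29773400 = -2961979/2977340.

m = 0.98, b = -0.99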